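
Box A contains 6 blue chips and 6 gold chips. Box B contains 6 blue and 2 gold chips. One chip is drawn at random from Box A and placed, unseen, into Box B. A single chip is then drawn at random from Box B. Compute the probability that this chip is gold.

5/18

Condition on how many of the transferred chips are gold (from Box A: 6 gold of 12; then Box B has 9 total).
  0 gold: C(6,0)C(6,1)/C(12,1) = 1/2; then P = 2/9
  1 gold: C(6,1)C(6,0)/C(12,1) = 1/2; then P = 3/9
P(gold from Box B) = 5/18 ≈ 0.2778.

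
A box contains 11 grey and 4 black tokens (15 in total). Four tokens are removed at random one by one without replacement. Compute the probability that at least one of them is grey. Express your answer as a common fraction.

Use the complement: P(at least one grey) = 1 − P(no grey).
P(none) = C(4,4)/C(15,4) = 1/1365.
So P = 1 − 1/1365 = 1364/1365 ≈ 0.9993.

1364/1365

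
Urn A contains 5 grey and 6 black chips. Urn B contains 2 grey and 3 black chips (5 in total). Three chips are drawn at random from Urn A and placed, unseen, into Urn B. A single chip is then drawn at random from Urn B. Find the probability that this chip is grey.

37/88

Condition on how many of the transferred chips are grey (from Urn A: 5 grey of 11; then Urn B has 8 total).
  0 grey: C(5,0)C(6,3)/C(11,3) = 4/33; then P = 2/8
  1 grey: C(5,1)C(6,2)/C(11,3) = 5/11; then P = 3/8
  2 grey: C(5,2)C(6,1)/C(11,3) = 4/11; then P = 4/8
  3 grey: C(5,3)C(6,0)/C(11,3) = 2/33; then P = 5/8
P(grey from Urn B) = 37/88 ≈ 0.4205.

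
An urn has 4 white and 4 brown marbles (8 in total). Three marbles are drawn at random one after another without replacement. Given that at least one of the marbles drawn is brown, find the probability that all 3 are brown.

1/13

P(all 3 brown) = C(4,3)/C(8,3) = 1/14; P(at least one brown) = 1 − C(4,3)/C(8,3) = 13/14.
Since 'all 3 brown' ⊆ 'at least one brown', P(all 3 | at least one) = 1/14 / 13/14 = 1/13 ≈ 0.0769.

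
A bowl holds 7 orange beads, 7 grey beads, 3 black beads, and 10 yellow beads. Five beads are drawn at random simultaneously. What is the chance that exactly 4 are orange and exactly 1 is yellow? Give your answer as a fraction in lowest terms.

35/8073

Unordered draws without replacement: count favorable combinations over C(27,5).
Favorable = C(7,4) · C(7,0) · C(3,0) · C(10,1) = 350; total = C(27,5) = 80730.
P = 350/80730 = 35/8073 ≈ 0.0043.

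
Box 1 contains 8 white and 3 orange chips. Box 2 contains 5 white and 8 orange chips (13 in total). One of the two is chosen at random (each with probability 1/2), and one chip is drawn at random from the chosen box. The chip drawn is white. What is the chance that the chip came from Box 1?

104/159

P(white | Box 1) = 8/11; P(white | Box 2) = 5/13.
P(white) = 1/2·8/11 + 1/2·5/13 = 159/286.
By Bayes' rule, P(Box 1 | white) = 4/11 / 159/286 = 104/159 ≈ 0.6541.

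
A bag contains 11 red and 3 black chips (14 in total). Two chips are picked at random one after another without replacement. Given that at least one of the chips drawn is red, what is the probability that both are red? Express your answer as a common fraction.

P(both red) = C(11,2)/C(14,2) = 55/91; P(at least one red) = 1 − C(3,2)/C(14,2) = 88/91.
Since 'both red' ⊆ 'at least one red', P(both | at least one) = 55/91 / 88/91 = 5/8 ≈ 0.6250.

5/8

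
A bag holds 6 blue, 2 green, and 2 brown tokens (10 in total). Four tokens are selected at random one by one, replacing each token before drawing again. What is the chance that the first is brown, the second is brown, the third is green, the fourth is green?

1/625

Multiply the conditional probability of each draw in order, with replacement (the composition resets each draw).
P = (2/10) · (2/10) · (2/10) · (2/10) = 1/625 ≈ 0.0016.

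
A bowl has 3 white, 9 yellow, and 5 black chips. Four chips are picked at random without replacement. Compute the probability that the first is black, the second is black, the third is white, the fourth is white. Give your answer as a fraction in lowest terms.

1/476

Multiply the conditional probability of each draw in order, without replacement, so each draw removes one from its color and from the total.
P = (5/17) · (4/16) · (3/15) · (2/14) = 1/476 ≈ 0.0021.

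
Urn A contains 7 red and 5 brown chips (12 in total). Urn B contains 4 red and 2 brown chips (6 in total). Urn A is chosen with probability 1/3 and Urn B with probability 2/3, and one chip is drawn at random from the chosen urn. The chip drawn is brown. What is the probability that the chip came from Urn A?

P(brown | Urn A) = 5/12; P(brown | Urn B) = 1/3.
P(brown) = 1/3·5/12 + 2/3·1/3 = 13/36.
By Bayes' rule, P(Urn A | brown) = 5/36 / 13/36 = 5/13 ≈ 0.3846.

5/13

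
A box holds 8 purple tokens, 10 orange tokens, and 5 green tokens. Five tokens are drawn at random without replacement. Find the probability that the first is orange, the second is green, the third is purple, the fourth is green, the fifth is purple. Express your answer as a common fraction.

40/14421

Multiply the conditional probability of each draw in order, without replacement, so each draw removes one from its color and from the total.
P = (10/23) · (5/22) · (8/21) · (4/20) · (7/19) = 40/14421 ≈ 0.0028.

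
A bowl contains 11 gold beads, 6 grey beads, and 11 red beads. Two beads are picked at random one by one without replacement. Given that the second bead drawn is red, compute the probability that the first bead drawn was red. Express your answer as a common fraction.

P(first=red and the second bead drawn is red) = (11/28)·(10/27) = 55/378.
P(the second bead drawn is red) = Σ over first color = 121/756 + 11/126 + 55/378 = 11/28.
By Bayes, P(first=red | the second bead drawn is red) = 55/378 / 11/28 = 10/27 ≈ 0.3704.

10/27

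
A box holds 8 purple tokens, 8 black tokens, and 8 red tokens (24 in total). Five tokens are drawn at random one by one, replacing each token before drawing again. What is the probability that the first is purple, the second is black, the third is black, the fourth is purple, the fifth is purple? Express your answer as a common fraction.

1/243

Multiply the conditional probability of each draw in order, with replacement (the composition resets each draw).
P = (8/24) · (8/24) · (8/24) · (8/24) · (8/24) = 1/243 ≈ 0.0041.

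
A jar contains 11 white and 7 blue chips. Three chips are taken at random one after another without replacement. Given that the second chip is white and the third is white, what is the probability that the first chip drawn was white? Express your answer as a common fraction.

9/16

P(first=white and the second chip is white and the third is white) = (11/18)·(10/17)·(9/16) = 55/272.
P(E) = Σ over first color = 55/272 + 385/2448 = 55/153.
By Bayes, P(first=white | E) = 55/272 / 55/153 = 9/16 ≈ 0.5625.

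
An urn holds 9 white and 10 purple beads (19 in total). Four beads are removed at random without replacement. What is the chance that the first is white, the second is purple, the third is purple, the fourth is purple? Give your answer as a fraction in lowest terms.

Multiply the conditional probability of each draw in order, without replacement, so each draw removes one from its color and from the total.
P = (9/19) · (10/18) · (9/17) · (8/16) = 45/646 ≈ 0.0697.

45/646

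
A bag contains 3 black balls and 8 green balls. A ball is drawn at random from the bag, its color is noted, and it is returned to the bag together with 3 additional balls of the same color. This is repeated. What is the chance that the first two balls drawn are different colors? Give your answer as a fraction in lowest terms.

24/77

Either black then green, or green then black; after the first draw the total is 14.
P = (3/11)·(8/14) + (8/11)·(3/14) = 24/77 ≈ 0.3117.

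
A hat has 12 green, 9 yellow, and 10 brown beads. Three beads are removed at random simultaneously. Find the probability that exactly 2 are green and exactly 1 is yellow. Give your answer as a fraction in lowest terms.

594/4495

Unordered draws without replacement: count favorable combinations over C(31,3).
Favorable = C(12,2) · C(9,1) · C(10,0) = 594; total = C(31,3) = 4495.
P = 594/4495 = 594/4495 ≈ 0.1321.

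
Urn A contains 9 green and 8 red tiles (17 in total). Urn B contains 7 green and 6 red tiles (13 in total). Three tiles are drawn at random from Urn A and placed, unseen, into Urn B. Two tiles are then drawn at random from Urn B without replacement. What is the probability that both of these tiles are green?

373/1360

Condition on how many of the transferred tiles are green (from Urn A: 9 green of 17; then Urn B has 16 total).
  0 green: C(9,0)C(8,3)/C(17,3) = 7/85; then P = C(7,2)/C(16,2) = 7/40
  1 green: C(9,1)C(8,2)/C(17,3) = 63/170; then P = C(8,2)/C(16,2) = 7/30
  2 green: C(9,2)C(8,1)/C(17,3) = 36/85; then P = C(9,2)/C(16,2) = 3/10
  3 green: C(9,3)C(8,0)/C(17,3) = 21/170; then P = C(10,2)/C(16,2) = 3/8
P(both green) = 373/1360 ≈ 0.2743.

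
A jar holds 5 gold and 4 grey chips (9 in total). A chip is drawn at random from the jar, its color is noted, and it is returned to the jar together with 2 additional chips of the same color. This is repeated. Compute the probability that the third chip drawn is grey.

4/9

Sum over the four possibilities for the first two draws (grey/not-grey each), tracking how the grey count and total change by +2 per draw.
P(third is grey) = 4/9 ≈ 0.4444. (In a Pólya urn every draw has the same marginal probability 4/9.)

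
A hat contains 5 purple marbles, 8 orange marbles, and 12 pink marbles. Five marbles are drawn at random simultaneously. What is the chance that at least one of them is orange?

3353/3795

Use the complement: P(at least one orange) = 1 − P(no orange).
P(none) = C(17,5)/C(25,5) = 6188/53130.
So P = 1 − 6188/53130 = 3353/3795 ≈ 0.8835.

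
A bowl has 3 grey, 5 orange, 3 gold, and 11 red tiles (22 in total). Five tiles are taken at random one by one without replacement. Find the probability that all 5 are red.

1/57

Unordered draws without replacement: count favorable combinations over C(22,5).
Favorable = C(3,0) · C(5,0) · C(3,0) · C(11,5) = 462; total = C(22,5) = 26334.
P = 462/26334 = 1/57 ≈ 0.0175.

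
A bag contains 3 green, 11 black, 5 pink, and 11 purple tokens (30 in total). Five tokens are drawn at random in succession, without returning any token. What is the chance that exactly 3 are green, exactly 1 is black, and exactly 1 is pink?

55/142506

Unordered draws without replacement: count favorable combinations over C(30,5).
Favorable = C(3,3) · C(11,1) · C(5,1) · C(11,0) = 55; total = C(30,5) = 142506.
P = 55/142506 = 55/142506 ≈ 0.0004.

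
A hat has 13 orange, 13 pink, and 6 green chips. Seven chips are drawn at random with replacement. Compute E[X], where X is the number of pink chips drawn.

By linearity of expectation, E[X] = Σ P(draw i is pink); each independent draw has P(pink) = 13/32.
E[X] = 7 · 13/32 = 91/32 ≈ 2.8438.

91/32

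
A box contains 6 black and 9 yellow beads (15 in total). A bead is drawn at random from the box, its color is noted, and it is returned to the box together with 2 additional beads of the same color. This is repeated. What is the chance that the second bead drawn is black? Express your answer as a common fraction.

2/5

Condition on the first draw. If first is black (prob 6/15), second-black has prob (8)/(17); if not (prob 9/15), it has prob 6/(17).
P = (6/15)·(8/17) + (9/15)·(6/17) = 2/5 ≈ 0.4000.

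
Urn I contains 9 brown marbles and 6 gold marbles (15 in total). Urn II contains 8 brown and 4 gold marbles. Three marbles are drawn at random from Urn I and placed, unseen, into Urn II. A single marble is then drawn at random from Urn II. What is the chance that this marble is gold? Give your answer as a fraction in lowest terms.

Condition on how many of the transferred marbles are gold (from Urn I: 6 gold of 15; then Urn II has 15 total).
  0 gold: C(6,0)C(9,3)/C(15,3) = 12/65; then P = 4/15
  1 gold: C(6,1)C(9,2)/C(15,3) = 216/455; then P = 5/15
  2 gold: C(6,2)C(9,1)/C(15,3) = 27/91; then P = 6/15
  3 gold: C(6,3)C(9,0)/C(15,3) = 4/91; then P = 7/15
P(gold from Urn II) = 26/75 ≈ 0.3467.

26/75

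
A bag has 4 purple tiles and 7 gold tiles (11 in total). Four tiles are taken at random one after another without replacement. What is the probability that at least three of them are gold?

Sum the hypergeometric tail for j = 3,…,4 gold tiles.
Favorable = C(7,3)·C(4,1) + C(7,4)·C(4,0) = 175; total = C(11,4) = 330.
P = 175/330 = 35/66 ≈ 0.5303.

35/66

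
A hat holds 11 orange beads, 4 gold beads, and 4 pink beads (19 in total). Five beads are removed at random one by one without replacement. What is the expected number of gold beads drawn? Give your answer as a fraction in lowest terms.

20/19

By linearity of expectation, E[X] = Σ P(draw i is gold); by symmetry each draw (even without replacement) has P(gold) = 4/19.
E[X] = 5 · 4/19 = 20/19 ≈ 1.0526.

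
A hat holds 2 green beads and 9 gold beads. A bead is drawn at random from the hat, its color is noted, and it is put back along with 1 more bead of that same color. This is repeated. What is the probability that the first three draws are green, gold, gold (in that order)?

15/143

Track the composition after each reinforcement of +1.
P = (2/11) · (9/12) · (10/13) = 15/143 ≈ 0.1049.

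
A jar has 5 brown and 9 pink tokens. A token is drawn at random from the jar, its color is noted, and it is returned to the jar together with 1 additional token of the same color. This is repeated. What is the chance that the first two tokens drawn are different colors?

3/7

Either brown then pink, or pink then brown; after the first draw the total is 15.
P = (5/14)·(9/15) + (9/14)·(5/15) = 3/7 ≈ 0.4286.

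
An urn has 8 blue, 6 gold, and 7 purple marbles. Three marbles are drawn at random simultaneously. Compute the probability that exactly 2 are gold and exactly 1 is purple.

3/38

Unordered draws without replacement: count favorable combinations over C(21,3).
Favorable = C(8,0) · C(6,2) · C(7,1) = 105; total = C(21,3) = 1330.
P = 105/1330 = 3/38 ≈ 0.0789.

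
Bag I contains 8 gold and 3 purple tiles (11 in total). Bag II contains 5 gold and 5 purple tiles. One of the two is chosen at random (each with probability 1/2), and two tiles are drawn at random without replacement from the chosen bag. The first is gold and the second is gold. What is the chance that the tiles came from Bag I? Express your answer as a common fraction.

126/181

P(E | Bag I) = 28/55; P(E | Bag II) = 2/9.
P(E) = 1/2·28/55 + 1/2·2/9 = 181/495.
By Bayes' rule, P(Bag I | E) = 14/55 / 181/495 = 126/181 ≈ 0.6961.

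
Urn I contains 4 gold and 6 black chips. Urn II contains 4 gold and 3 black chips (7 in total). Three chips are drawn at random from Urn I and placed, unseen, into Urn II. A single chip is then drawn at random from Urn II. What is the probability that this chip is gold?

Condition on how many of the transferred chips are gold (from Urn I: 4 gold of 10; then Urn II has 10 total).
  0 gold: C(4,0)C(6,3)/C(10,3) = 1/6; then P = 4/10
  1 gold: C(4,1)C(6,2)/C(10,3) = 1/2; then P = 5/10
  2 gold: C(4,2)C(6,1)/C(10,3) = 3/10; then P = 6/10
  3 gold: C(4,3)C(6,0)/C(10,3) = 1/30; then P = 7/10
P(gold from Urn II) = 13/25 ≈ 0.5200.

13/25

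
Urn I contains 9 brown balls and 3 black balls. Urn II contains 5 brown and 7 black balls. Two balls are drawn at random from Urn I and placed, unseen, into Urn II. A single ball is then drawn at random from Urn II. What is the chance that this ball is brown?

13/28

Condition on how many of the transferred balls are brown (from Urn I: 9 brown of 12; then Urn II has 14 total).
  0 brown: C(9,0)C(3,2)/C(12,2) = 1/22; then P = 5/14
  1 brown: C(9,1)C(3,1)/C(12,2) = 9/22; then P = 6/14
  2 brown: C(9,2)C(3,0)/C(12,2) = 6/11; then P = 7/14
P(brown from Urn II) = 13/28 ≈ 0.4643.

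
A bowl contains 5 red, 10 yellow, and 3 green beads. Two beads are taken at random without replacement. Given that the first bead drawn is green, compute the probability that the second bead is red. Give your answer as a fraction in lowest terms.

5/17

After removing 1 green, the bowl has 5 red out of 17 remaining.
P(second is red | given) = 5/17 ≈ 0.2941.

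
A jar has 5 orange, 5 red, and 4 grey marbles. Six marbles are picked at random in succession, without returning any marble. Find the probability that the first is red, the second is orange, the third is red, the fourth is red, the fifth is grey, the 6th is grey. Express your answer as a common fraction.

5/3003

Multiply the conditional probability of each draw in order, without replacement, so each draw removes one from its color and from the total.
P = (5/14) · (5/13) · (4/12) · (3/11) · (4/10) · (3/9) = 5/3003 ≈ 0.0017.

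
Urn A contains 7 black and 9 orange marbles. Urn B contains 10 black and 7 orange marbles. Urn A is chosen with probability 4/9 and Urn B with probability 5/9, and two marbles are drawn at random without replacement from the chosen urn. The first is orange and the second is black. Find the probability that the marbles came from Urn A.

102/227

P(E | Urn A) = 21/80; P(E | Urn B) = 35/136.
P(E) = 4/9·21/80 + 5/9·35/136 = 1589/6120.
By Bayes' rule, P(Urn A | E) = 7/60 / 1589/6120 = 102/227 ≈ 0.4493.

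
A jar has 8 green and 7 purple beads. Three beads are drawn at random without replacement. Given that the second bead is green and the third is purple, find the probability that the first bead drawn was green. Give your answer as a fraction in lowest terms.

P(first=green and the second bead is green and the third is purple) = (8/15)·(7/14)·(7/13) = 28/195.
P(E) = Σ over first color = 28/195 + 8/65 = 4/15.
By Bayes, P(first=green | E) = 28/195 / 4/15 = 7/13 ≈ 0.5385.

7/13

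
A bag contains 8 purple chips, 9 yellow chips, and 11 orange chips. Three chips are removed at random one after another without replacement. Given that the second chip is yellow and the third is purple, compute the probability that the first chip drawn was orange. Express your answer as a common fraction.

11/26

P(first=orange and the second chip is yellow and the third is purple) = (11/28)·(9/27)·(8/26) = 11/273.
P(E) = Σ over first color = 1/39 + 8/273 + 11/273 = 2/21.
By Bayes, P(first=orange | E) = 11/273 / 2/21 = 11/26 ≈ 0.4231.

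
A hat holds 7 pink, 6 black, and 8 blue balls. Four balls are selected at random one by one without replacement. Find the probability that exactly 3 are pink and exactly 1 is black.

Unordered draws without replacement: count favorable combinations over C(21,4).
Favorable = C(7,3) · C(6,1) · C(8,0) = 210; total = C(21,4) = 5985.
P = 210/5985 = 2/57 ≈ 0.0351.

2/57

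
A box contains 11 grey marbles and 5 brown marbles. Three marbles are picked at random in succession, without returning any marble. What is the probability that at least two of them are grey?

Sum the hypergeometric tail for j = 2,…,3 grey marbles.
Favorable = C(11,2)·C(5,1) + C(11,3)·C(5,0) = 440; total = C(16,3) = 560.
P = 440/560 = 11/14 ≈ 0.7857.

11/14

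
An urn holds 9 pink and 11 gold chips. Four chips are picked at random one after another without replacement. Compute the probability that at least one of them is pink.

301/323

Use the complement: P(at least one pink) = 1 − P(no pink).
P(none) = C(11,4)/C(20,4) = 330/4845.
So P = 1 − 330/4845 = 301/323 ≈ 0.9319.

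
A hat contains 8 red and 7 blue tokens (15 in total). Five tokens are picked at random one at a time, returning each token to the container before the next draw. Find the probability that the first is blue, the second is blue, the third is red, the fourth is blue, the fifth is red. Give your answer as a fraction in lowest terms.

21952/759375

Multiply the conditional probability of each draw in order, with replacement (the composition resets each draw).
P = (7/15) · (7/15) · (8/15) · (7/15) · (8/15) = 21952/759375 ≈ 0.0289.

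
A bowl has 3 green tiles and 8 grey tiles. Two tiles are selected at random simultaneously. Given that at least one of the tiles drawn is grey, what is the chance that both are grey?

P(both grey) = C(8,2)/C(11,2) = 28/55; P(at least one grey) = 1 − C(3,2)/C(11,2) = 52/55.
Since 'both grey' ⊆ 'at least one grey', P(both | at least one) = 28/55 / 52/55 = 7/13 ≈ 0.5385.

7/13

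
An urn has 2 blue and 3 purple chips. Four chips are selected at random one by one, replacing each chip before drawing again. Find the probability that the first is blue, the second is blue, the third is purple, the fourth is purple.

Multiply the conditional probability of each draw in order, with replacement (the composition resets each draw).
P = (2/5) · (2/5) · (3/5) · (3/5) = 36/625 ≈ 0.0576.

36/625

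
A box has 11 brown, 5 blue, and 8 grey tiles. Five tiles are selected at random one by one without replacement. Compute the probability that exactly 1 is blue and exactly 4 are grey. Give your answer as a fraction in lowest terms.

25/3036

Unordered draws without replacement: count favorable combinations over C(24,5).
Favorable = C(11,0) · C(5,1) · C(8,4) = 350; total = C(24,5) = 42504.
P = 350/42504 = 25/3036 ≈ 0.0082.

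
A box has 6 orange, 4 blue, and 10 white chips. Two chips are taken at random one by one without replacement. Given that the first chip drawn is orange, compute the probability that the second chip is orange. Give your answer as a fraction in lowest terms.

After removing 1 orange, the box has 5 orange out of 19 remaining.
P(second is orange | given) = 5/19 ≈ 0.2632.

5/19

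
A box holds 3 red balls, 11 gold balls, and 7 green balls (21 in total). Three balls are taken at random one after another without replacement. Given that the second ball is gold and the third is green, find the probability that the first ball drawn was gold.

P(first=gold and the second ball is gold and the third is green) = (11/21)·(10/20)·(7/19) = 11/114.
P(E) = Σ over first color = 11/380 + 11/114 + 11/190 = 11/60.
By Bayes, P(first=gold | E) = 11/114 / 11/60 = 10/19 ≈ 0.5263.

10/19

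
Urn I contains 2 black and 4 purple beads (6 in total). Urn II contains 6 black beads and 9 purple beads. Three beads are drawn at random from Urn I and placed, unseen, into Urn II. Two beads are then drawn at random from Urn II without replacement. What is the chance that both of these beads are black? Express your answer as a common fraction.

Condition on how many of the transferred beads are black (from Urn I: 2 black of 6; then Urn II has 18 total).
  0 black: C(2,0)C(4,3)/C(6,3) = 1/5; then P = C(6,2)/C(18,2) = 5/51
  1 black: C(2,1)C(4,2)/C(6,3) = 3/5; then P = C(7,2)/C(18,2) = 7/51
  2 black: C(2,2)C(4,1)/C(6,3) = 1/5; then P = C(8,2)/C(18,2) = 28/153
P(both black) = 106/765 ≈ 0.1386.

106/765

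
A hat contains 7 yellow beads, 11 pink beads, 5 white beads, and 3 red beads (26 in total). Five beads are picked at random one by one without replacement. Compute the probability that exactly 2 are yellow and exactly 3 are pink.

Unordered draws without replacement: count favorable combinations over C(26,5).
Favorable = C(7,2) · C(11,3) · C(5,0) · C(3,0) = 3465; total = C(26,5) = 65780.
P = 3465/65780 = 63/1196 ≈ 0.0527.

63/1196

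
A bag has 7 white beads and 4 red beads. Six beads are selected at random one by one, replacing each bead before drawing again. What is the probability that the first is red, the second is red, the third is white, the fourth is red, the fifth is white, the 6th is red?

Multiply the conditional probability of each draw in order, with replacement (the composition resets each draw).
P = (4/11) · (4/11) · (7/11) · (4/11) · (7/11) · (4/11) = 12544/1771561 ≈ 0.0071.

12544/1771561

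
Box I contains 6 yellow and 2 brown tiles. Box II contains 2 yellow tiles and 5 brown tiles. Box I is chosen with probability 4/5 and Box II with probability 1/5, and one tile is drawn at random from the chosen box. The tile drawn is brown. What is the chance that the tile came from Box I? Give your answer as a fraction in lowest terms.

P(brown | Box I) = 1/4; P(brown | Box II) = 5/7.
P(brown) = 4/5·1/4 + 1/5·5/7 = 12/35.
By Bayes' rule, P(Box I | brown) = 1/5 / 12/35 = 7/12 ≈ 0.5833.

7/12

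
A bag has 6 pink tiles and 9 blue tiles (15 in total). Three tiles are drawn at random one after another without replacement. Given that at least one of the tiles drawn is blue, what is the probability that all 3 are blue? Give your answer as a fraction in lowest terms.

28/145

P(all 3 blue) = C(9,3)/C(15,3) = 12/65; P(at least one blue) = 1 − C(6,3)/C(15,3) = 87/91.
Since 'all 3 blue' ⊆ 'at least one blue', P(all 3 | at least one) = 12/65 / 87/91 = 28/145 ≈ 0.1931.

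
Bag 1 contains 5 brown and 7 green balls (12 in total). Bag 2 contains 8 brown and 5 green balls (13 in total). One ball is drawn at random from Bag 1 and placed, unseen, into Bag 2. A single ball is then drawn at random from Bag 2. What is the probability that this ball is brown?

Condition on how many of the transferred balls are brown (from Bag 1: 5 brown of 12; then Bag 2 has 14 total).
  0 brown: C(5,0)C(7,1)/C(12,1) = 7/12; then P = 8/14
  1 brown: C(5,1)C(7,0)/C(12,1) = 5/12; then P = 9/14
P(brown from Bag 2) = 101/168 ≈ 0.6012.

101/168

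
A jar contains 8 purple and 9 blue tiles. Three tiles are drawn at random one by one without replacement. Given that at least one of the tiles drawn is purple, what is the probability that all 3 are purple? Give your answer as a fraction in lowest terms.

P(all 3 purple) = C(8,3)/C(17,3) = 7/85; P(at least one purple) = 1 − C(9,3)/C(17,3) = 149/170.
Since 'all 3 purple' ⊆ 'at least one purple', P(all 3 | at least one) = 7/85 / 149/170 = 14/149 ≈ 0.0940.

14/149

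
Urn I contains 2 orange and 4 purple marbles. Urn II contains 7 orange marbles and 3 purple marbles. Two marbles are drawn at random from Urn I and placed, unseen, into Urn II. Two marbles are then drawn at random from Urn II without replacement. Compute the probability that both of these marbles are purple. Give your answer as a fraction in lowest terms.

37/330

Condition on how many of the transferred marbles are purple (from Urn I: 4 purple of 6; then Urn II has 12 total).
  0 purple: C(4,0)C(2,2)/C(6,2) = 1/15; then P = C(3,2)/C(12,2) = 1/22
  1 purple: C(4,1)C(2,1)/C(6,2) = 8/15; then P = C(4,2)/C(12,2) = 1/11
  2 purple: C(4,2)C(2,0)/C(6,2) = 2/5; then P = C(5,2)/C(12,2) = 5/33
P(both purple) = 37/330 ≈ 0.1121.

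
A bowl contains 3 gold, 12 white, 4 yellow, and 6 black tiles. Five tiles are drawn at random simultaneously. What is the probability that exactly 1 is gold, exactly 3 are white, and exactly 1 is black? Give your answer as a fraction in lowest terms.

12/161

Unordered draws without replacement: count favorable combinations over C(25,5).
Favorable = C(3,1) · C(12,3) · C(4,0) · C(6,1) = 3960; total = C(25,5) = 53130.
P = 3960/53130 = 12/161 ≈ 0.0745.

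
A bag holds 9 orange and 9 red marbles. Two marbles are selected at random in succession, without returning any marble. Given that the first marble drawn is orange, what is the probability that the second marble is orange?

After removing 1 orange, the bag has 8 orange out of 17 remaining.
P(second is orange | given) = 8/17 ≈ 0.4706.

8/17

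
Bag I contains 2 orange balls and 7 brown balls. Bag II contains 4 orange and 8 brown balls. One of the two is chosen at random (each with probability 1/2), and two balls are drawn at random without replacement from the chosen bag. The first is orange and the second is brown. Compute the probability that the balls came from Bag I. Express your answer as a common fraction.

77/173

P(E | Bag I) = 7/36; P(E | Bag II) = 8/33.
P(E) = 1/2·7/36 + 1/2·8/33 = 173/792.
By Bayes' rule, P(Bag I | E) = 7/72 / 173/792 = 77/173 ≈ 0.4451.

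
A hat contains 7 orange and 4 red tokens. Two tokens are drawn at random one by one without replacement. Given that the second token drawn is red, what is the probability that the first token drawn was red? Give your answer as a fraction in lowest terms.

P(first=red and the second token drawn is red) = (4/11)·(3/10) = 6/55.
P(the second token drawn is red) = Σ over first color = 14/55 + 6/55 = 4/11.
By Bayes, P(first=red | the second token drawn is red) = 6/55 / 4/11 = 3/10 ≈ 0.3000.

3/10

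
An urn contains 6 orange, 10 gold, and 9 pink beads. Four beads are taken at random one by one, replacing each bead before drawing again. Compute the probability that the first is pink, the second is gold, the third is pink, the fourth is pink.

Multiply the conditional probability of each draw in order, with replacement (the composition resets each draw).
P = (9/25) · (10/25) · (9/25) · (9/25) = 1458/78125 ≈ 0.0187.

1458/78125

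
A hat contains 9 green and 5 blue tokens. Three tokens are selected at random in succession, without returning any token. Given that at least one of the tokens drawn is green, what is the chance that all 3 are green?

14/59

P(all 3 green) = C(9,3)/C(14,3) = 3/13; P(at least one green) = 1 − C(5,3)/C(14,3) = 177/182.
Since 'all 3 green' ⊆ 'at least one green', P(all 3 | at least one) = 3/13 / 177/182 = 14/59 ≈ 0.2373.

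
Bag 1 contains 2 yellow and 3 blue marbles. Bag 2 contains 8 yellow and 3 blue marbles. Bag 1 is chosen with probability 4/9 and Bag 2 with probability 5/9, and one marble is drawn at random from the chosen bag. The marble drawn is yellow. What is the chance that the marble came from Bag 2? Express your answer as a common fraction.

P(yellow | Bag 1) = 2/5; P(yellow | Bag 2) = 8/11.
P(yellow) = 4/9·2/5 + 5/9·8/11 = 32/55.
By Bayes' rule, P(Bag 2 | yellow) = 40/99 / 32/55 = 25/36 ≈ 0.6944.

25/36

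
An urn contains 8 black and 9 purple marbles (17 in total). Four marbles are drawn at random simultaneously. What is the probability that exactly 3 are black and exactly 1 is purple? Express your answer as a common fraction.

18/85

Unordered draws without replacement: count favorable combinations over C(17,4).
Favorable = C(8,3) · C(9,1) = 504; total = C(17,4) = 2380.
P = 504/2380 = 18/85 ≈ 0.2118.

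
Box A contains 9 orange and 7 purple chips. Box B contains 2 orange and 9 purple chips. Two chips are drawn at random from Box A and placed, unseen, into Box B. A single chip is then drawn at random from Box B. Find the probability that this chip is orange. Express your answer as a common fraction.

Condition on how many of the transferred chips are orange (from Box A: 9 orange of 16; then Box B has 13 total).
  0 orange: C(9,0)C(7,2)/C(16,2) = 7/40; then P = 2/13
  1 orange: C(9,1)C(7,1)/C(16,2) = 21/40; then P = 3/13
  2 orange: C(9,2)C(7,0)/C(16,2) = 3/10; then P = 4/13
P(orange from Box B) = 25/104 ≈ 0.2404.

25/104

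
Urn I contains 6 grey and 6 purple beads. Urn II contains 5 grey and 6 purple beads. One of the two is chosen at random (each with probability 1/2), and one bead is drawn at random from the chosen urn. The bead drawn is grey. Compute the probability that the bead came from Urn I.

P(grey | Urn I) = 1/2; P(grey | Urn II) = 5/11.
P(grey) = 1/2·1/2 + 1/2·5/11 = 21/44.
By Bayes' rule, P(Urn I | grey) = 1/4 / 21/44 = 11/21 ≈ 0.5238.

11/21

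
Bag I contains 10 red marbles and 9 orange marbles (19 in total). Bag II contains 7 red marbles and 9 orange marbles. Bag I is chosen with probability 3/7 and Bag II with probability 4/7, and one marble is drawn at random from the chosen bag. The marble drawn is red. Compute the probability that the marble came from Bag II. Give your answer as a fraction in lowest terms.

133/253

P(red | Bag I) = 10/19; P(red | Bag II) = 7/16.
P(red) = 3/7·10/19 + 4/7·7/16 = 253/532.
By Bayes' rule, P(Bag II | red) = 1/4 / 253/532 = 133/253 ≈ 0.5257.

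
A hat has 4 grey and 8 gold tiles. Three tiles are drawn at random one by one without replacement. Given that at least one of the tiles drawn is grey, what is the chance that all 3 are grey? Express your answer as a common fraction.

P(all 3 grey) = C(4,3)/C(12,3) = 1/55; P(at least one grey) = 1 − C(8,3)/C(12,3) = 41/55.
Since 'all 3 grey' ⊆ 'at least one grey', P(all 3 | at least one) = 1/55 / 41/55 = 1/41 ≈ 0.0244.

1/41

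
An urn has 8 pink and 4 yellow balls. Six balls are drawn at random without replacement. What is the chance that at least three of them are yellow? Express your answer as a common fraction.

3/11

Sum the hypergeometric tail for j = 3,…,4 yellow balls.
Favorable = C(4,3)·C(8,3) + C(4,4)·C(8,2) = 252; total = C(12,6) = 924.
P = 252/924 = 3/11 ≈ 0.2727.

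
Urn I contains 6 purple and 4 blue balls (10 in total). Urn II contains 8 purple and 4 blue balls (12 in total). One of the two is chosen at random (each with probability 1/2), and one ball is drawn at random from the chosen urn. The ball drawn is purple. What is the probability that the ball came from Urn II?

P(purple | Urn I) = 3/5; P(purple | Urn II) = 2/3.
P(purple) = 1/2·3/5 + 1/2·2/3 = 19/30.
By Bayes' rule, P(Urn II | purple) = 1/3 / 19/30 = 10/19 ≈ 0.5263.

10/19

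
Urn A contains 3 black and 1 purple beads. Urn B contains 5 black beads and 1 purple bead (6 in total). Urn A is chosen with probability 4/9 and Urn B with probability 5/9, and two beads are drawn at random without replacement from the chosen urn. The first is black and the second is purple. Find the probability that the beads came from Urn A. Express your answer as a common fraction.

6/11

P(E | Urn A) = 1/4; P(E | Urn B) = 1/6.
P(E) = 4/9·1/4 + 5/9·1/6 = 11/54.
By Bayes' rule, P(Urn A | E) = 1/9 / 11/54 = 6/11 ≈ 0.5455.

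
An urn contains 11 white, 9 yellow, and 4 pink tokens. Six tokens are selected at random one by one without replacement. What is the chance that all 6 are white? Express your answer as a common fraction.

Unordered draws without replacement: count favorable combinations over C(24,6).
Favorable = C(11,6) · C(9,0) · C(4,0) = 462; total = C(24,6) = 134596.
P = 462/134596 = 3/874 ≈ 0.0034.

3/874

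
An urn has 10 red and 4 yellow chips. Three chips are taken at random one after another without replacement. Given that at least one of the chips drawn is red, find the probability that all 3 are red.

1/3

P(all 3 red) = C(10,3)/C(14,3) = 30/91; P(at least one red) = 1 − C(4,3)/C(14,3) = 90/91.
Since 'all 3 red' ⊆ 'at least one red', P(all 3 | at least one) = 30/91 / 90/91 = 1/3 ≈ 0.3333.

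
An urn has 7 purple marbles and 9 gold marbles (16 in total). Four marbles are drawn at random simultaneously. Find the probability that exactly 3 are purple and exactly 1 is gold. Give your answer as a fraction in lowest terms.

Unordered draws without replacement: count favorable combinations over C(16,4).
Favorable = C(7,3) · C(9,1) = 315; total = C(16,4) = 1820.
P = 315/1820 = 9/52 ≈ 0.1731.

9/52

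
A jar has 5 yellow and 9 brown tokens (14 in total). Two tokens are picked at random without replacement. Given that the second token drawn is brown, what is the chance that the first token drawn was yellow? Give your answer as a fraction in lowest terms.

P(first=yellow and the second token drawn is brown) = (5/14)·(9/13) = 45/182.
P(the second token drawn is brown) = Σ over first color = 45/182 + 36/91 = 9/14.
By Bayes, P(first=yellow | the second token drawn is brown) = 45/182 / 9/14 = 5/13 ≈ 0.3846.

5/13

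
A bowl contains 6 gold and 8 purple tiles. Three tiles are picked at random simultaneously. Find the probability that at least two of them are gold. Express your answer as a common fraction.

5/13

Sum the hypergeometric tail for j = 2,…,3 gold tiles.
Favorable = C(6,2)·C(8,1) + C(6,3)·C(8,0) = 140; total = C(14,3) = 364.
P = 140/364 = 5/13 ≈ 0.3846.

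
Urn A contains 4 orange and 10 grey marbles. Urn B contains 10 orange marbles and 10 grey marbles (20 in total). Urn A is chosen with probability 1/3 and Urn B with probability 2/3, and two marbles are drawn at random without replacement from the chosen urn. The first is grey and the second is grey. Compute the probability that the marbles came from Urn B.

P(E | Urn A) = 45/91; P(E | Urn B) = 9/38.
P(E) = 1/3·45/91 + 2/3·9/38 = 558/1729.
By Bayes' rule, P(Urn B | E) = 3/19 / 558/1729 = 91/186 ≈ 0.4892.

91/186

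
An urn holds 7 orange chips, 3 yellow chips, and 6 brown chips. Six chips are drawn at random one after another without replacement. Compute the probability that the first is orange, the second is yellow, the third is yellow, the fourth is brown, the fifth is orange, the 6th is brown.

3/2288

Multiply the conditional probability of each draw in order, without replacement, so each draw removes one from its color and from the total.
P = (7/16) · (3/15) · (2/14) · (6/13) · (6/12) · (5/11) = 3/2288 ≈ 0.0013.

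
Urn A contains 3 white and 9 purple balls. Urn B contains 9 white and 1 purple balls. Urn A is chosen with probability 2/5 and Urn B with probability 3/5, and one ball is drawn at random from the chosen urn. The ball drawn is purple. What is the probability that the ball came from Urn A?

P(purple | Urn A) = 3/4; P(purple | Urn B) = 1/10.
P(purple) = 2/5·3/4 + 3/5·1/10 = 9/25.
By Bayes' rule, P(Urn A | purple) = 3/10 / 9/25 = 5/6 ≈ 0.8333.

5/6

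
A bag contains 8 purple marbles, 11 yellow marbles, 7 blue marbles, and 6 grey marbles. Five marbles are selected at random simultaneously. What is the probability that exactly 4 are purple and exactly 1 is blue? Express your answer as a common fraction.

35/14384

Unordered draws without replacement: count favorable combinations over C(32,5).
Favorable = C(8,4) · C(11,0) · C(7,1) · C(6,0) = 490; total = C(32,5) = 201376.
P = 490/201376 = 35/14384 ≈ 0.0024.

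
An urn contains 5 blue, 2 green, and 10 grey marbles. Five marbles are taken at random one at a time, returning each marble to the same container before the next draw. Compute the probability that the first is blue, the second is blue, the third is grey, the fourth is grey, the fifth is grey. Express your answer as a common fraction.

Multiply the conditional probability of each draw in order, with replacement (the composition resets each draw).
P = (5/17) · (5/17) · (10/17) · (10/17) · (10/17) = 25000/1419857 ≈ 0.0176.

25000/1419857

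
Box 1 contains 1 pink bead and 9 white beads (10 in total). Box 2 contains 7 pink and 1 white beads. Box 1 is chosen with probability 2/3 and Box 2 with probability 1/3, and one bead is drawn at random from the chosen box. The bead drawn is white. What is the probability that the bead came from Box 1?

P(white | Box 1) = 9/10; P(white | Box 2) = 1/8.
P(white) = 2/3·9/10 + 1/3·1/8 = 77/120.
By Bayes' rule, P(Box 1 | white) = 3/5 / 77/120 = 72/77 ≈ 0.9351.

72/77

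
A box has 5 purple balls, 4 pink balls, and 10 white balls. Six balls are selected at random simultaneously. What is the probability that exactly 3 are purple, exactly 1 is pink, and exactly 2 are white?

150/2261

Unordered draws without replacement: count favorable combinations over C(19,6).
Favorable = C(5,3) · C(4,1) · C(10,2) = 1800; total = C(19,6) = 27132.
P = 1800/27132 = 150/2261 ≈ 0.0663.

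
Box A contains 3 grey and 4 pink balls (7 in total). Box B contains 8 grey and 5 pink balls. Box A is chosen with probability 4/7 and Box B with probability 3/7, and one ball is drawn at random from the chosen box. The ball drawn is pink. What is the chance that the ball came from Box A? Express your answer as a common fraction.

208/313

P(pink | Box A) = 4/7; P(pink | Box B) = 5/13.
P(pink) = 4/7·4/7 + 3/7·5/13 = 313/637.
By Bayes' rule, P(Box A | pink) = 16/49 / 313/637 = 208/313 ≈ 0.6645.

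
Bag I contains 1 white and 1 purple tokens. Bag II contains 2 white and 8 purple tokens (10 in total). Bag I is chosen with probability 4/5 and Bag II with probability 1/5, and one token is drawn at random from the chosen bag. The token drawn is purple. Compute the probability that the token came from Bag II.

P(purple | Bag I) = 1/2; P(purple | Bag II) = 4/5.
P(purple) = 4/5·1/2 + 1/5·4/5 = 14/25.
By Bayes' rule, P(Bag II | purple) = 4/25 / 14/25 = 2/7 ≈ 0.2857.

2/7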